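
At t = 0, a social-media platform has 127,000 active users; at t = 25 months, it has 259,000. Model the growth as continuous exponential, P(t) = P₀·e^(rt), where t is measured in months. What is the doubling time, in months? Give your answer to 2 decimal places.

r = ln(259000/127000) / 25 = ln(2.03937) / 25 ≈ 0.028506 per month
doubling time = ln 2 / |r| = 0.69315 / 0.028506

doubling time ≈ 24.32 months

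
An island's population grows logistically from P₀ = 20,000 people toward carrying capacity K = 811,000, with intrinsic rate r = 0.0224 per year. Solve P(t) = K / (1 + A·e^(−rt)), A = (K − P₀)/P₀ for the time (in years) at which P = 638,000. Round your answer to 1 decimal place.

A = (811000 − 20000)/20000 = 39.55
638000 = 811000/(1 + 39.55·e^(−0.0224t)) → 1 + 39.55·e^(−0.0224t) = 1.27116
e^(−0.0224t) = 0.006856 → t = ln(145.85491)/0.0224 = 4.98261/0.0224

t ≈ 222.4 years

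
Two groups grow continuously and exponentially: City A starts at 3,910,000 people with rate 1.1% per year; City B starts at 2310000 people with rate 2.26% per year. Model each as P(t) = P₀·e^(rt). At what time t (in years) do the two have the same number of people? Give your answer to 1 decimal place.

3910000·e^(0.011t) = 2310000·e^(0.0226t)
3910000/2310000 = e^((0.0226 − 0.011)t) → ln(1.69264) = 0.0116·t
t = 0.52629 / 0.0116

t ≈ 45.4 years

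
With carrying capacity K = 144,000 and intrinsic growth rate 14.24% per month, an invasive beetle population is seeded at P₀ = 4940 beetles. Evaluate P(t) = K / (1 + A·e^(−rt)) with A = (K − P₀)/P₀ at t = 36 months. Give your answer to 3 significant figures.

A = (144000 − 4940)/4940 = 28.1498
P(36) = 144000 / (1 + 28.1498·e^(−0.1424·36)) = 144000 / (1 + 28.1498·0.005938)
= 144000 / 1.16715 ≈ 123377.39

≈ 123,000 beetles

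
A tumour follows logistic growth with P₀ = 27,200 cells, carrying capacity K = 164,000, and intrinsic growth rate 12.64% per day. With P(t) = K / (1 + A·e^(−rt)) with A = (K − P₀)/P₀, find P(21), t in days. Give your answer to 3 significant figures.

≈ 121,000 cells

A = (164000 − 27200)/27200 = 5.02941
P(21) = 164000 / (1 + 5.02941·e^(−0.1264·21)) = 164000 / (1 + 5.02941·0.070341)
= 164000 / 1.35377 ≈ 121142.82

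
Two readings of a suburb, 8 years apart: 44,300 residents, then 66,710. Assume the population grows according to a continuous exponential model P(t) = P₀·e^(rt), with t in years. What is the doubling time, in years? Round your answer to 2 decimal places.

r = ln(66710/44300) / 8 = ln(1.50587) / 8 ≈ 0.051171 per year
doubling time = ln 2 / |r| = 0.69315 / 0.051171

doubling time ≈ 13.55 years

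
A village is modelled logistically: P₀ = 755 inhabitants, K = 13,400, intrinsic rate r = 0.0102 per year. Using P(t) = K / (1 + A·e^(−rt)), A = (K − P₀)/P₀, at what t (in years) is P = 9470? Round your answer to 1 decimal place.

A = (13400 − 755)/755 = 16.74834
9470 = 13400/(1 + 16.74834·e^(−0.0102t)) → 1 + 16.74834·e^(−0.0102t) = 1.41499
e^(−0.0102t) = 0.024778 → t = ln(40.35797)/0.0102 = 3.69779/0.0102

t ≈ 362.5 years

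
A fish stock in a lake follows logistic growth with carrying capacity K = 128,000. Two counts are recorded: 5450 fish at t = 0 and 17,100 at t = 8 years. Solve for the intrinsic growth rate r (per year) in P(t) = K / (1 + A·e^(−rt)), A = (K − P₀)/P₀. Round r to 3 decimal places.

r ≈ 0.155 per year

A = (128000 − 5450)/5450 = 22.48624
17100 = 128000/(1 + 22.48624·e^(−r·8)) → e^(−8r) = (7.48538 − 1)/22.48624 = 0.288416
r = −ln(0.288416)/8 = 1.24335/8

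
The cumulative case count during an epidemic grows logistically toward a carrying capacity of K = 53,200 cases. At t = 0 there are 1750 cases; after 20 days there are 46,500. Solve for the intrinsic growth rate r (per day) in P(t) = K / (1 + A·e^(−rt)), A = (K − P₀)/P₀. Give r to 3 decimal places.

A = (53200 − 1750)/1750 = 29.4
46500 = 53200/(1 + 29.4·e^(−r·20)) → e^(−20r) = (1.14409 − 1)/29.4 = 0.004901
r = −ln(0.004901)/20 = 5.31834/20

r ≈ 0.266 per day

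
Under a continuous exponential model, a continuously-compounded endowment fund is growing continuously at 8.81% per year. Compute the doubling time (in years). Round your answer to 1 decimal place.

doubling time ≈ 7.9 years

doubling time = ln(2) / |r| = 0.69315 / 0.0881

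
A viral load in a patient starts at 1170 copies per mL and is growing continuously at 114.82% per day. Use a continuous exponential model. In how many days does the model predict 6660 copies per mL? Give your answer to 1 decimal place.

6660 = 1170 · e^(1.1482·t)
t = ln(6660/1170) / 1.1482 = ln(5.69231) / 1.1482 = 1.73912 / 1.1482

t ≈ 1.5 days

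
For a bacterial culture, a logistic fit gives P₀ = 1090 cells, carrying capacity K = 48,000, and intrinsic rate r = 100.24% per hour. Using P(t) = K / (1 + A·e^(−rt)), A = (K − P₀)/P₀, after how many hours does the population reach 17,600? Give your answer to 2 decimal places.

t ≈ 3.21 hours

A = (48000 − 1090)/1090 = 43.0367
17600 = 48000/(1 + 43.0367·e^(−1.0024t)) → 1 + 43.0367·e^(−1.0024t) = 2.72727
e^(−1.0024t) = 0.040135 → t = ln(24.91598)/1.0024 = 3.21551/1.0024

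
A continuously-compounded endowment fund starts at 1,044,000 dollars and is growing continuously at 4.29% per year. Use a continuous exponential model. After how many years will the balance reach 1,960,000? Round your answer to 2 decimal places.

1960000 = 1044000 · e^(0.0429·t)
t = ln(1960000/1044000) / 0.0429 = ln(1.87739) / 0.0429 = 0.62988 / 0.0429

t ≈ 14.68 years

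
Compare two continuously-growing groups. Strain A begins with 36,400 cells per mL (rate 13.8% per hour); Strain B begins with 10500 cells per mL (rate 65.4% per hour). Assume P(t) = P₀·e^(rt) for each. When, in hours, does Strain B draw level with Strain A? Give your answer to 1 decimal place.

t ≈ 2.4 hours

36400·e^(0.138t) = 10500·e^(0.654t)
36400/10500 = e^((0.654 − 0.138)t) → ln(3.46667) = 0.516·t
t = 1.24319 / 0.516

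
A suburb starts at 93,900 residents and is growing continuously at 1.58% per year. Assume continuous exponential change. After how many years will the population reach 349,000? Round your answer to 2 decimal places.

349000 = 93900 · e^(0.0158·t)
t = ln(349000/93900) / 0.0158 = ln(3.71672) / 0.0158 = 1.31284 / 0.0158

t ≈ 83.09 years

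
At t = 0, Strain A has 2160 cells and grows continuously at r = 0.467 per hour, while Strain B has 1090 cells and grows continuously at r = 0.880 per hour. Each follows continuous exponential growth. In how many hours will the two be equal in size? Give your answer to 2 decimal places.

t ≈ 1.66 hours

2160·e^(0.467t) = 1090·e^(0.88t)
2160/1090 = e^((0.88 − 0.467)t) → ln(1.98165) = 0.413·t
t = 0.68393 / 0.413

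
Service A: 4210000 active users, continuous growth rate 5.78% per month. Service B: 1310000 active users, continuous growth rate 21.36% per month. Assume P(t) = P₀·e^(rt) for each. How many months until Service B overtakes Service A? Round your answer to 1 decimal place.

4210000·e^(0.0578t) = 1310000·e^(0.2136t)
4210000/1310000 = e^((0.2136 − 0.0578)t) → ln(3.21374) = 0.1558·t
t = 1.16744 / 0.1558

t ≈ 7.5 months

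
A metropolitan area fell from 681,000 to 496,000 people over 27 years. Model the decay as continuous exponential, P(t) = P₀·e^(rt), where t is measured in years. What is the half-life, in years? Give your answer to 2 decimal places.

half-life ≈ 59.04 years

r = ln(496000/681000) / 27 = ln(0.72834) / 27 ≈ -0.01174 per year
half-life = ln 2 / |r| = 0.69315 / 0.01174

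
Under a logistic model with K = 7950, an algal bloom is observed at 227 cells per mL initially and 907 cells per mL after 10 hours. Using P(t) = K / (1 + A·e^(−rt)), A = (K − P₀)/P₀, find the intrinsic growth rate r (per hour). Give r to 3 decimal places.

r ≈ 0.148 per hour

A = (7950 − 227)/227 = 34.02203
907 = 7950/(1 + 34.02203·e^(−r·10)) → e^(−10r) = (8.76516 − 1)/34.02203 = 0.228239
r = −ln(0.228239)/10 = 1.47736/10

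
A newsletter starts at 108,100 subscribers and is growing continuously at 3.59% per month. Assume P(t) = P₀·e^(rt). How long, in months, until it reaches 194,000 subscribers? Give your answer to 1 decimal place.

t ≈ 16.3 months

194000 = 108100 · e^(0.0359·t)
t = ln(194000/108100) / 0.0359 = ln(1.79463) / 0.0359 = 0.5848 / 0.0359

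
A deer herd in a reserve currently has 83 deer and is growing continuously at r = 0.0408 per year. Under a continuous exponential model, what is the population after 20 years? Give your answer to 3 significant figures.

≈ 188 deer

P(20) = 83 · e^(0.0408·20) = 83 · e^(0.816)
= 83 · 2.26144 ≈ 187.7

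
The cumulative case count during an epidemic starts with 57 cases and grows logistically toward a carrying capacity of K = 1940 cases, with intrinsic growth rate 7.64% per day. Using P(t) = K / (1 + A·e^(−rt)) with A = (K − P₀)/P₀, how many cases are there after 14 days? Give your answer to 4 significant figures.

A = (1940 − 57)/57 = 33.03509
P(14) = 1940 / (1 + 33.03509·e^(−0.0764·14)) = 1940 / (1 + 33.03509·0.343146)
= 1940 / 12.33585 ≈ 157.27

≈ 157.3 cases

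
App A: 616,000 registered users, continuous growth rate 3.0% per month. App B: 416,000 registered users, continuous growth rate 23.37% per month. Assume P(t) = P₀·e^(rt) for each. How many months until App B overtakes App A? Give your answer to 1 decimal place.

t ≈ 1.9 months

616000·e^(0.03t) = 416000·e^(0.2337t)
616000/416000 = e^((0.2337 − 0.03)t) → ln(1.48077) = 0.2037·t
t = 0.39256 / 0.2037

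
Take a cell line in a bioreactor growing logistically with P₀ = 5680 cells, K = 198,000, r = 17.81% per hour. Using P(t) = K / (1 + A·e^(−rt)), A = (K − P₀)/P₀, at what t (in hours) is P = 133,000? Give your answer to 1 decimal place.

t ≈ 23.8 hours

A = (198000 − 5680)/5680 = 33.85915
133000 = 198000/(1 + 33.85915·e^(−0.1781t)) → 1 + 33.85915·e^(−0.1781t) = 1.48872
e^(−0.1781t) = 0.014434 → t = ln(69.28104)/0.1781 = 4.23817/0.1781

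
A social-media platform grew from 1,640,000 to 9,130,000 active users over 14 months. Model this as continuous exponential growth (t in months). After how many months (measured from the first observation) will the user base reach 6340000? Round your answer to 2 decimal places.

t ≈ 11.03 months

r = ln(9130000/1640000) / 14 ≈ 0.122634 per month
t = ln(6340000/1640000) / r = 1.35218 / 0.122634 ≈ 11.026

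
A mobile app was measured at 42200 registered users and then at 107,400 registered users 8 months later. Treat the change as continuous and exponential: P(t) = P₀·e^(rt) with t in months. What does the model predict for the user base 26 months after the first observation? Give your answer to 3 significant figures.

≈ 879,000 registered users

r = ln(107400/42200) / 8 ≈ 0.116767 per month
P(26) = 42200 · e^(0.116767·26) = 42200 · 20.82085 ≈ 878639.86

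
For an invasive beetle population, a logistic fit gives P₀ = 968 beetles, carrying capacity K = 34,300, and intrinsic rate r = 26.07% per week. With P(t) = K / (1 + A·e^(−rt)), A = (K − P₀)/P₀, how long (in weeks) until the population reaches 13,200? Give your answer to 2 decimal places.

t ≈ 11.78 weeks

A = (34300 − 968)/968 = 34.43388
13200 = 34300/(1 + 34.43388·e^(−0.2607t)) → 1 + 34.43388·e^(−0.2607t) = 2.59848
e^(−0.2607t) = 0.046422 → t = ln(21.54158)/0.2607 = 3.06998/0.2607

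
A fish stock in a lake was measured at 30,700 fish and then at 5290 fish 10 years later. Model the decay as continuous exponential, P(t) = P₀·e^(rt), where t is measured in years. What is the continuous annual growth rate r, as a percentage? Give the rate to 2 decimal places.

r ≈ -17.58% per year

5290 = 30700 · e^(r·10)
e^(10r) = 5290/30700 = 0.17231
r = ln(0.17231) / 10 = -1.75844 / 10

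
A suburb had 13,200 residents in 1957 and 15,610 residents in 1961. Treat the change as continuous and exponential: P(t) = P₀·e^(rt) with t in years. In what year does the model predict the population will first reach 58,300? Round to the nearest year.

r = ln(15610/13200) / 4 = 0.16769/4 ≈ 0.041924 per year
t = ln(58300/13200) / r = 1.48539/0.041924 ≈ 35.43 years after 1957

year 1992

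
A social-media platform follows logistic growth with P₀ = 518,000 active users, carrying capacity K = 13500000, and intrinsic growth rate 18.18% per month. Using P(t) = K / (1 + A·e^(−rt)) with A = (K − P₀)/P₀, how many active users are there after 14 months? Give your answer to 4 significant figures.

A = (13500000 − 518000)/518000 = 25.06178
P(14) = 13500000 / (1 + 25.06178·e^(−0.1818·14)) = 13500000 / (1 + 25.06178·0.078457)
= 13500000 / 2.96628 ≈ 4551153.82

≈ 4,551,000 active users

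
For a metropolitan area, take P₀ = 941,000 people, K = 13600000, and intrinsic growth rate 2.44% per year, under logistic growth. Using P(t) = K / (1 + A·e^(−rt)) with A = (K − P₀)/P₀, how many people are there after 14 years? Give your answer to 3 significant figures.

A = (13600000 − 941000)/941000 = 13.45271
P(14) = 13600000 / (1 + 13.45271·e^(−0.0244·14)) = 13600000 / (1 + 13.45271·0.710632)
= 13600000 / 10.55993 ≈ 1287887.14

≈ 1,290,000 people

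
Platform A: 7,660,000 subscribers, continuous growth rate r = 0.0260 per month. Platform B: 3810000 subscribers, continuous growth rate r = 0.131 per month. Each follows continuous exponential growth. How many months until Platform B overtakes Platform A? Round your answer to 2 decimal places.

7660000·e^(0.026t) = 3810000·e^(0.131t)
7660000/3810000 = e^((0.131 − 0.026)t) → ln(2.0105) = 0.105·t
t = 0.69838 / 0.105

t ≈ 6.65 months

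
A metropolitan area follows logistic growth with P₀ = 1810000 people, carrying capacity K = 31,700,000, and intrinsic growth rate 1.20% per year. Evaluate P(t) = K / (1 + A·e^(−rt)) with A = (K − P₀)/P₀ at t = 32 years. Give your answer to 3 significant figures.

A = (31700000 − 1810000)/1810000 = 16.51381
P(32) = 31700000 / (1 + 16.51381·e^(−0.012·32)) = 31700000 / (1 + 16.51381·0.681131)
= 31700000 / 12.24808 ≈ 2588161.51

≈ 2,590,000 people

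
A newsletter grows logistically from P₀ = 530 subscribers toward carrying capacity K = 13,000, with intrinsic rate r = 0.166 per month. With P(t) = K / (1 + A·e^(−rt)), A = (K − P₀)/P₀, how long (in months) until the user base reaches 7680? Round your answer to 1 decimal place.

t ≈ 21.2 months

A = (13000 − 530)/530 = 23.5283
7680 = 13000/(1 + 23.5283·e^(−0.166t)) → 1 + 23.5283·e^(−0.166t) = 1.69271
e^(−0.166t) = 0.029441 → t = ln(33.96567)/0.166 = 3.52535/0.166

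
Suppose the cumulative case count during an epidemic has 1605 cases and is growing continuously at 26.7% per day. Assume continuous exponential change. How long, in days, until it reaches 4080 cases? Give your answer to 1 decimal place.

4080 = 1605 · e^(0.267·t)
t = ln(4080/1605) / 0.267 = ln(2.54206) / 0.267 = 0.93297 / 0.267

t ≈ 3.5 days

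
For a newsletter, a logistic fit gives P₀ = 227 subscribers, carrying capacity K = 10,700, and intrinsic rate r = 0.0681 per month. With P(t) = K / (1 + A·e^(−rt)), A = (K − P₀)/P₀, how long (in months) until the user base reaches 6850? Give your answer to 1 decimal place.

t ≈ 64.7 months

A = (10700 − 227)/227 = 46.13656
6850 = 10700/(1 + 46.13656·e^(−0.0681t)) → 1 + 46.13656·e^(−0.0681t) = 1.56204
e^(−0.0681t) = 0.012182 → t = ln(82.08713)/0.0681 = 4.40778/0.0681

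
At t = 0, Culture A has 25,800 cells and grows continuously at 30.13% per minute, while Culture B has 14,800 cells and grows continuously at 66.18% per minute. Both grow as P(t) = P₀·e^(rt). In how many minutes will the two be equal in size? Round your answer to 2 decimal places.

t ≈ 1.54 minutes

25800·e^(0.3013t) = 14800·e^(0.6618t)
25800/14800 = e^((0.6618 − 0.3013)t) → ln(1.74324) = 0.3605·t
t = 0.55575 / 0.3605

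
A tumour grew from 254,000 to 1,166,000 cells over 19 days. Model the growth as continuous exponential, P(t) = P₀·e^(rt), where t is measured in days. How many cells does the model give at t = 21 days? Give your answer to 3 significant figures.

≈ 1,370,000 cells

r = ln(1166000/254000) / 19 ≈ 0.080211 per day
P(21) = 254000 · e^(0.080211·21) = 254000 · 5.38933 ≈ 1368889.94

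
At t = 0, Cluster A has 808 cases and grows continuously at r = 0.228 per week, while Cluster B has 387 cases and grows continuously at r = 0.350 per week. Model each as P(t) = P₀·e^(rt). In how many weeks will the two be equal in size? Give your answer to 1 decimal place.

808·e^(0.228t) = 387·e^(0.35t)
808/387 = e^((0.35 − 0.228)t) → ln(2.08786) = 0.122·t
t = 0.73614 / 0.122

t ≈ 6.0 weeks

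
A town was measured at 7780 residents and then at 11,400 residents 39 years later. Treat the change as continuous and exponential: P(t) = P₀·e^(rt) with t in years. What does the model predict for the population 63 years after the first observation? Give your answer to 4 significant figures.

≈ 14,420 residents

r = ln(11400/7780) / 39 ≈ 0.009796 per year
P(63) = 7780 · e^(0.009796·63) = 7780 · 1.85367 ≈ 14421.58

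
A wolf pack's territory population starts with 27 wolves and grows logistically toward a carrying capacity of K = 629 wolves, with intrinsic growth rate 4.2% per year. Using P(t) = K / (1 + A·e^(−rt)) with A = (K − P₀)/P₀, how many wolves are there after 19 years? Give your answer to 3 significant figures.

A = (629 − 27)/27 = 22.2963
P(19) = 629 / (1 + 22.2963·e^(−0.042·19)) = 629 / (1 + 22.2963·0.450229)
= 629 / 11.03843 ≈ 56.98

≈ 57.0 wolves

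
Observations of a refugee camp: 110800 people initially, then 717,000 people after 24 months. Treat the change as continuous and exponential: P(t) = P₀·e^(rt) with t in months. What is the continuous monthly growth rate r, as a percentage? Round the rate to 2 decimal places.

r ≈ 7.78% per month

717000 = 110800 · e^(r·24)
e^(24r) = 717000/110800 = 6.47112
r = ln(6.47112) / 24 = 1.86735 / 24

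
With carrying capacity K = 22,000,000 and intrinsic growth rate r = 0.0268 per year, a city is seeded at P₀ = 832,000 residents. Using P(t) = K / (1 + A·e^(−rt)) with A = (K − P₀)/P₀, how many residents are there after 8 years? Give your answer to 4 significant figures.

A = (22000000 − 832000)/832000 = 25.44231
P(8) = 22000000 / (1 + 25.44231·e^(−0.0268·8)) = 22000000 / (1 + 25.44231·0.807026)
= 22000000 / 21.53259 ≈ 1021707.03

≈ 1,022,000 residents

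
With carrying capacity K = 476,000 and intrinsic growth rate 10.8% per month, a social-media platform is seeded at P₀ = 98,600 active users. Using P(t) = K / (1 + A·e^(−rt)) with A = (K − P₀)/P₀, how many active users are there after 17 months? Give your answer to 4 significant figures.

A = (476000 − 98600)/98600 = 3.82759
P(17) = 476000 / (1 + 3.82759·e^(−0.108·17)) = 476000 / (1 + 3.82759·0.159454)
= 476000 / 1.61032 ≈ 295592.72

≈ 295,600 active users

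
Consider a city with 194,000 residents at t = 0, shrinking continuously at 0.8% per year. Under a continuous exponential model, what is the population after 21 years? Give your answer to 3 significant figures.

P(21) = 194000 · e^(-0.008·21) = 194000 · e^(-0.168)
= 194000 · 0.84535 ≈ 163998.64

≈ 164,000 residents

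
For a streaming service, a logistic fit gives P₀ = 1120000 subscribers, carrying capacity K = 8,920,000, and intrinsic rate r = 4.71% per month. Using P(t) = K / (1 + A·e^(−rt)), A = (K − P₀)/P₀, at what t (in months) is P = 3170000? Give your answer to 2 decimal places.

t ≈ 28.56 months

A = (8920000 − 1120000)/1120000 = 6.96429
3170000 = 8920000/(1 + 6.96429·e^(−0.0471t)) → 1 + 6.96429·e^(−0.0471t) = 2.81388
e^(−0.0471t) = 0.260455 → t = ln(3.83944)/0.0471 = 1.34533/0.0471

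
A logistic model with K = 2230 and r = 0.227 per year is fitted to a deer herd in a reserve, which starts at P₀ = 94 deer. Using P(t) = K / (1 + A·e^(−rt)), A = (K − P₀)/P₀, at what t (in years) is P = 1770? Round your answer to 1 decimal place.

A = (2230 − 94)/94 = 22.7234
1770 = 2230/(1 + 22.7234·e^(−0.227t)) → 1 + 22.7234·e^(−0.227t) = 1.25989
e^(−0.227t) = 0.011437 → t = ln(87.43571)/0.227 = 4.4709/0.227

t ≈ 19.7 years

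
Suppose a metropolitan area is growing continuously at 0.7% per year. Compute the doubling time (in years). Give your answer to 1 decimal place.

doubling time ≈ 99.0 years

doubling time = ln(2) / |r| = 0.69315 / 0.007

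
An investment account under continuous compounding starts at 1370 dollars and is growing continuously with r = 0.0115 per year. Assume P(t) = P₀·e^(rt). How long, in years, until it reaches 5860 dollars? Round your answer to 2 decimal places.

t ≈ 126.38 years

5860 = 1370 · e^(0.0115·t)
t = ln(5860/1370) / 0.0115 = ln(4.27737) / 0.0115 = 1.45334 / 0.0115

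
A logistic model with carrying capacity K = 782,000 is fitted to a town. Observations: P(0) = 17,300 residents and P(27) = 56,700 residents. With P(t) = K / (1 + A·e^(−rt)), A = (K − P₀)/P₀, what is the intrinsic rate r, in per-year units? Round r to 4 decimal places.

r ≈ 0.0459 per year

A = (782000 − 17300)/17300 = 44.20231
56700 = 782000/(1 + 44.20231·e^(−r·27)) → e^(−27r) = (13.79189 − 1)/44.20231 = 0.289394
r = −ln(0.289394)/27 = 1.23997/27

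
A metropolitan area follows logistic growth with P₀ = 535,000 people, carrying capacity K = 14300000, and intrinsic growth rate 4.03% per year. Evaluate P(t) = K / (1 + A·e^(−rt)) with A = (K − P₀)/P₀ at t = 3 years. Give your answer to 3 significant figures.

A = (14300000 − 535000)/535000 = 25.72897
P(3) = 14300000 / (1 + 25.72897·e^(−0.0403·3)) = 14300000 / (1 + 25.72897·0.886123)
= 14300000 / 23.79902 ≈ 600865.01

≈ 601,000 people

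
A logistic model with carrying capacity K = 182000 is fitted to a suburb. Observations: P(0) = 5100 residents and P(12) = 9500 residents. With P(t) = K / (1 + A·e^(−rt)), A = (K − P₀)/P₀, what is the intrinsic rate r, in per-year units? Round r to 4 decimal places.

A = (182000 − 5100)/5100 = 34.68627
9500 = 182000/(1 + 34.68627·e^(−r·12)) → e^(−12r) = (19.15789 − 1)/34.68627 = 0.523489
r = −ln(0.523489)/12 = 0.64724/12

r ≈ 0.0539 per year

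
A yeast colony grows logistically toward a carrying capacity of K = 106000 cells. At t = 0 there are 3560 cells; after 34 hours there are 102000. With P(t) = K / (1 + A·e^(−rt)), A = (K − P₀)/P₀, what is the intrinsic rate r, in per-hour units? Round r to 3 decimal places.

A = (106000 − 3560)/3560 = 28.77528
102000 = 106000/(1 + 28.77528·e^(−r·34)) → e^(−34r) = (1.03922 − 1)/28.77528 = 0.001363
r = −ln(0.001363)/34 = 6.5982/34

r ≈ 0.194 per hour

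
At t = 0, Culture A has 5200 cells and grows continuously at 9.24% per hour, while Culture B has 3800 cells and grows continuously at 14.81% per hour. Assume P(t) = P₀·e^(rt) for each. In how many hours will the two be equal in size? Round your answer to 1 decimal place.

t ≈ 5.6 hours

5200·e^(0.0924t) = 3800·e^(0.1481t)
5200/3800 = e^((0.1481 − 0.0924)t) → ln(1.36842) = 0.0557·t
t = 0.31366 / 0.0557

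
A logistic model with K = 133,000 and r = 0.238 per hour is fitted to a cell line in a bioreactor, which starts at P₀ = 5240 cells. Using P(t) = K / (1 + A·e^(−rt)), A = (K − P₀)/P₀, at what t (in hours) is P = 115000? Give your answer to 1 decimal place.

t ≈ 21.2 hours

A = (133000 − 5240)/5240 = 24.38168
115000 = 133000/(1 + 24.38168·e^(−0.238t)) → 1 + 24.38168·e^(−0.238t) = 1.15652
e^(−0.238t) = 0.00642 → t = ln(155.77184)/0.238 = 5.04839/0.238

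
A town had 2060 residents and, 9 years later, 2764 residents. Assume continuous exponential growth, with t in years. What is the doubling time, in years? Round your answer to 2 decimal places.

doubling time ≈ 21.22 years

r = ln(2764/2060) / 9 = ln(1.34175) / 9 ≈ 0.032664 per year
doubling time = ln 2 / |r| = 0.69315 / 0.032664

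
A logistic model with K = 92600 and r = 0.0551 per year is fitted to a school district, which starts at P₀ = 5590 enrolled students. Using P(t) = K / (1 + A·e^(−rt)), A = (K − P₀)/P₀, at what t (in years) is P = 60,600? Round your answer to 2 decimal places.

t ≈ 61.41 years

A = (92600 − 5590)/5590 = 15.5653
60600 = 92600/(1 + 15.5653·e^(−0.0551t)) → 1 + 15.5653·e^(−0.0551t) = 1.52805
e^(−0.0551t) = 0.033925 → t = ln(29.47678)/0.0551 = 3.3836/0.0551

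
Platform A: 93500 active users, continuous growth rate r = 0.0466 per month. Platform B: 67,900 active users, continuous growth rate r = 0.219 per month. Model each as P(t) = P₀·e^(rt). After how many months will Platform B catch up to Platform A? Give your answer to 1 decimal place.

93500·e^(0.0466t) = 67900·e^(0.219t)
93500/67900 = e^((0.219 − 0.0466)t) → ln(1.37703) = 0.1724·t
t = 0.31993 / 0.1724

t ≈ 1.9 months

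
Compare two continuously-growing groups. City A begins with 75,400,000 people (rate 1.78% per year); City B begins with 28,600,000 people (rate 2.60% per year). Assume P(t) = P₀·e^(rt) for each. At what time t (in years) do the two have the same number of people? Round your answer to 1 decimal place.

75400000·e^(0.0178t) = 28600000·e^(0.026t)
75400000/28600000 = e^((0.026 − 0.0178)t) → ln(2.63636) = 0.0082·t
t = 0.9694 / 0.0082

t ≈ 118.2 years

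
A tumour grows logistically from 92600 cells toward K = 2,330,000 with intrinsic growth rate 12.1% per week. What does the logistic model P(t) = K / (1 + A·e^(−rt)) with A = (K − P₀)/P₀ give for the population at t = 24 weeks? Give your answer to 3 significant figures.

≈ 1,000,000 cells

A = (2330000 − 92600)/92600 = 24.16199
P(24) = 2330000 / (1 + 24.16199·e^(−0.121·24)) = 2330000 / (1 + 24.16199·0.054804)
= 2330000 / 2.32416 ≈ 1002511.41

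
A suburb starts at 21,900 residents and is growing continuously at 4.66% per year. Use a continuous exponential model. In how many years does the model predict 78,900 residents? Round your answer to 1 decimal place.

t ≈ 27.5 years

78900 = 21900 · e^(0.0466·t)
t = ln(78900/21900) / 0.0466 = ln(3.60274) / 0.0466 = 1.28169 / 0.0466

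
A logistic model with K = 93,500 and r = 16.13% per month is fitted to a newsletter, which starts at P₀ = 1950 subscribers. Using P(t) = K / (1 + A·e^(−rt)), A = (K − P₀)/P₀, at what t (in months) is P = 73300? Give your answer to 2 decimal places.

t ≈ 31.85 months

A = (93500 − 1950)/1950 = 46.94872
73300 = 93500/(1 + 46.94872·e^(−0.1613t)) → 1 + 46.94872·e^(−0.1613t) = 1.27558
e^(−0.1613t) = 0.00587 → t = ln(170.36342)/0.1613 = 5.13793/0.1613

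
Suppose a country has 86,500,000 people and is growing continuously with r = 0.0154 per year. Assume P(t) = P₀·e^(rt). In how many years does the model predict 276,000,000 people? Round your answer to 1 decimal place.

276000000 = 86500000 · e^(0.0154·t)
t = ln(276000000/86500000) / 0.0154 = ln(3.19075) / 0.0154 = 1.16026 / 0.0154

t ≈ 75.3 years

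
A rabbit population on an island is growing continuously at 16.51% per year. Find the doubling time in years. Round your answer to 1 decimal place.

doubling time ≈ 4.2 years

doubling time = ln(2) / |r| = 0.69315 / 0.1651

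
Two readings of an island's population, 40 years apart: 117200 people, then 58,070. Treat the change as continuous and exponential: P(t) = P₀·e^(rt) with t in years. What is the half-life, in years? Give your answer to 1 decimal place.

half-life ≈ 39.5 years

r = ln(58070/117200) / 40 = ln(0.49548) / 40 ≈ -0.017556 per year
half-life = ln 2 / |r| = 0.69315 / 0.017556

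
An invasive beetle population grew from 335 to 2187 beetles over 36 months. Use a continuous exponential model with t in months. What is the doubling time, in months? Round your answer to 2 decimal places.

doubling time ≈ 13.30 months

r = ln(2187/335) / 36 = ln(6.52836) / 36 ≈ 0.052115 per month
doubling time = ln 2 / |r| = 0.69315 / 0.052115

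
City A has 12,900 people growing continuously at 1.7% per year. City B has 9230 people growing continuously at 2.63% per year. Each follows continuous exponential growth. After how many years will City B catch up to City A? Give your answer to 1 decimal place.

12900·e^(0.017t) = 9230·e^(0.0263t)
12900/9230 = e^((0.0263 − 0.017)t) → ln(1.39762) = 0.0093·t
t = 0.33477 / 0.0093

t ≈ 36.0 years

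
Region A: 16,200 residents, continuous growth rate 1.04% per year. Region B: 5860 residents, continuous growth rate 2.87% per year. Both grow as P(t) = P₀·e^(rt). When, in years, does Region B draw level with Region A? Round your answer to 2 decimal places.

t ≈ 55.57 years

16200·e^(0.0104t) = 5860·e^(0.0287t)
16200/5860 = e^((0.0287 − 0.0104)t) → ln(2.76451) = 0.0183·t
t = 1.01686 / 0.0183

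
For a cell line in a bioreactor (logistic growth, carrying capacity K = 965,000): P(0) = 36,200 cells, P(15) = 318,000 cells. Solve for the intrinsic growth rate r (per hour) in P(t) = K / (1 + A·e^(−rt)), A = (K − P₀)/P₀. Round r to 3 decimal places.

r ≈ 0.169 per hour

A = (965000 − 36200)/36200 = 25.65746
318000 = 965000/(1 + 25.65746·e^(−r·15)) → e^(−15r) = (3.03459 − 1)/25.65746 = 0.079298
r = −ln(0.079298)/15 = 2.53454/15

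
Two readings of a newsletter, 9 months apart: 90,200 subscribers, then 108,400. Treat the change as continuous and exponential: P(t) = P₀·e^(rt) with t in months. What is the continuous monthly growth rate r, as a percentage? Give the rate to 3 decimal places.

r ≈ 2.042% per month

108400 = 90200 · e^(r·9)
e^(9r) = 108400/90200 = 1.20177
r = ln(1.20177) / 9 = 0.1838 / 9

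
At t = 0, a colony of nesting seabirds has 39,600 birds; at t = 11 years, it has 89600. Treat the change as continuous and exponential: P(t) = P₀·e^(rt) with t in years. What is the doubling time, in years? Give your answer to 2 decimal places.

doubling time ≈ 9.34 years

r = ln(89600/39600) / 11 = ln(2.26263) / 11 ≈ 0.07423 per year
doubling time = ln 2 / |r| = 0.69315 / 0.07423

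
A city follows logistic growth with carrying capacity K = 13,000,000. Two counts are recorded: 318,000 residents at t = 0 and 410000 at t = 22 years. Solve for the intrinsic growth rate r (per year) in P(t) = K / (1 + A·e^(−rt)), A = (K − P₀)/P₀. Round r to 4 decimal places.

A = (13000000 − 318000)/318000 = 39.8805
410000 = 13000000/(1 + 39.8805·e^(−r·22)) → e^(−22r) = (31.70732 − 1)/39.8805 = 0.769983
r = −ln(0.769983)/22 = 0.26139/22

r ≈ 0.0119 per year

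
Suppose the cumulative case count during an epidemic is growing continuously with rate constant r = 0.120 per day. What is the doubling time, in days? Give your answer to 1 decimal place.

doubling time = ln(2) / |r| = 0.69315 / 0.12

doubling time ≈ 5.8 days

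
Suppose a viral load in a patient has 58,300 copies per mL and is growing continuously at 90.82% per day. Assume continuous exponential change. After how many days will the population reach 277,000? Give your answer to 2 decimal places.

t ≈ 1.72 days

277000 = 58300 · e^(0.9082·t)
t = ln(277000/58300) / 0.9082 = ln(4.75129) / 0.9082 = 1.55842 / 0.9082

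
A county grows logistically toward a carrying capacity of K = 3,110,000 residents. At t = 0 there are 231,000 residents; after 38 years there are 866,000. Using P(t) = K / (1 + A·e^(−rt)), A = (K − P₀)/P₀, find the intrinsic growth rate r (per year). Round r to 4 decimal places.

A = (3110000 − 231000)/231000 = 12.4632
866000 = 3110000/(1 + 12.4632·e^(−r·38)) → e^(−38r) = (3.59122 − 1)/12.4632 = 0.20791
r = −ln(0.20791)/38 = 1.57065/38

r ≈ 0.0413 per year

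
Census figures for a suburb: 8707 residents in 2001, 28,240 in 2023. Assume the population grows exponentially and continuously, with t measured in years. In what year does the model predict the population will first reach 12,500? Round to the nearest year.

r = ln(28240/8707) / 22 = 1.17661/22 ≈ 0.053482 per year
t = ln(12500/8707) / r = 0.3616/0.053482 ≈ 6.76 years after 2001

year 2008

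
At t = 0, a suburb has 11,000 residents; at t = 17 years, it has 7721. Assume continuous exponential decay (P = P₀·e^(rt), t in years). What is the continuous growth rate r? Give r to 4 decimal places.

r ≈ -0.0208 per year

7721 = 11000 · e^(r·17)
e^(17r) = 7721/11000 = 0.70191
r = ln(0.70191) / 17 = -0.35395 / 17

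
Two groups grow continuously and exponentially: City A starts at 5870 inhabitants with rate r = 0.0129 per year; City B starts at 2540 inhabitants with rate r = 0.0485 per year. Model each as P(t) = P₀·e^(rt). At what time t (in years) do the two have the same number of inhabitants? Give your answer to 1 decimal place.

5870·e^(0.0129t) = 2540·e^(0.0485t)
5870/2540 = e^((0.0485 − 0.0129)t) → ln(2.31102) = 0.0356·t
t = 0.83769 / 0.0356

t ≈ 23.5 years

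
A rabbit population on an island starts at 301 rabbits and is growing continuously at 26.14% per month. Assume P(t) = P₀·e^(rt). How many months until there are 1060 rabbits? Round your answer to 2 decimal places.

1060 = 301 · e^(0.2614·t)
t = ln(1060/301) / 0.2614 = ln(3.52159) / 0.2614 = 1.25891 / 0.2614

t ≈ 4.82 months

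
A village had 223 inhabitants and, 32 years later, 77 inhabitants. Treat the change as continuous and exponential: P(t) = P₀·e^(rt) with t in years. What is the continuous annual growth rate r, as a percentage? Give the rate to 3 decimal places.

77 = 223 · e^(r·32)
e^(32r) = 77/223 = 0.34529
r = ln(0.34529) / 32 = -1.06337 / 32

r ≈ -3.323% per year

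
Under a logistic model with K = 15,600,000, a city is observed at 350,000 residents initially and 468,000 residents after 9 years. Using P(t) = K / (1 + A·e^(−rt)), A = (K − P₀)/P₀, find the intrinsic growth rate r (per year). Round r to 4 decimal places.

r ≈ 0.0331 per year

A = (15600000 − 350000)/350000 = 43.57143
468000 = 15600000/(1 + 43.57143·e^(−r·9)) → e^(−9r) = (33.33333 − 1)/43.57143 = 0.742077
r = −ln(0.742077)/9 = 0.2983/9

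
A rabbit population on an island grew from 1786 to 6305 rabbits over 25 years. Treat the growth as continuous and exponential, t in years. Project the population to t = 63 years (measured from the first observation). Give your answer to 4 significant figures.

≈ 42,890 rabbits

r = ln(6305/1786) / 25 ≈ 0.050455 per year
P(63) = 1786 · e^(0.050455·63) = 1786 · 24.01404 ≈ 42889.07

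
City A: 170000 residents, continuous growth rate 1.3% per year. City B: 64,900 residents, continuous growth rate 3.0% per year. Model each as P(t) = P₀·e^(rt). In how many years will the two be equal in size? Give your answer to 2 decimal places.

t ≈ 56.64 years

170000·e^(0.013t) = 64900·e^(0.03t)
170000/64900 = e^((0.03 − 0.013)t) → ln(2.61941) = 0.017·t
t = 0.96295 / 0.017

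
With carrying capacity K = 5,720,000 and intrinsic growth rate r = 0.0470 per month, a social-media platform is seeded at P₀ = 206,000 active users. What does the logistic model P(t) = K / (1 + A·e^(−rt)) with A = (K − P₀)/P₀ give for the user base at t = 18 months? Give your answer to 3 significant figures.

A = (5720000 − 206000)/206000 = 26.76699
P(18) = 5720000 / (1 + 26.76699·e^(−0.047·18)) = 5720000 / (1 + 26.76699·0.429128)
= 5720000 / 12.48647 ≈ 458096.01

≈ 458,000 active users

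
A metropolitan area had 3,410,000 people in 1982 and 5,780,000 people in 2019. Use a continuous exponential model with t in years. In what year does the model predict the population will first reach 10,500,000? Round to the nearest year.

r = ln(5780000/3410000) / 37 = 0.52769/37 ≈ 0.014262 per year
t = ln(10500000/3410000) / r = 1.12466/0.014262 ≈ 78.86 years after 1982

year 2061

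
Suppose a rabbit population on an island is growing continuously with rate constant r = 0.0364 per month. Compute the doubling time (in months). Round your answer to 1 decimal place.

doubling time ≈ 19.0 months

doubling time = ln(2) / |r| = 0.69315 / 0.0364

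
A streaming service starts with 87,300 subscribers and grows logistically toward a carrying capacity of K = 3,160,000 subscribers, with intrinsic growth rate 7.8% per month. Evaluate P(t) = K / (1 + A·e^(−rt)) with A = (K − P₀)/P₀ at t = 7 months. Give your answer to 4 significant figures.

A = (3160000 − 87300)/87300 = 35.19702
P(7) = 3160000 / (1 + 35.19702·e^(−0.078·7)) = 3160000 / (1 + 35.19702·0.579262)
= 3160000 / 21.38831 ≈ 147744.29

≈ 147,700 subscribers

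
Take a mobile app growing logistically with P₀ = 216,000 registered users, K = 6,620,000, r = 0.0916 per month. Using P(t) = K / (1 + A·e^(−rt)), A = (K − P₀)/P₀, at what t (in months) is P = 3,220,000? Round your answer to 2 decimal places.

t ≈ 36.41 months

A = (6620000 − 216000)/216000 = 29.64815
3220000 = 6620000/(1 + 29.64815·e^(−0.0916t)) → 1 + 29.64815·e^(−0.0916t) = 2.0559
e^(−0.0916t) = 0.035614 → t = ln(28.07854)/0.0916 = 3.33501/0.0916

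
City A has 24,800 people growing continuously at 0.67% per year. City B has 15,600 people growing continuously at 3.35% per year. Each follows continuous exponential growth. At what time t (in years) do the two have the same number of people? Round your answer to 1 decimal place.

t ≈ 17.3 years

24800·e^(0.0067t) = 15600·e^(0.0335t)
24800/15600 = e^((0.0335 − 0.0067)t) → ln(1.58974) = 0.0268·t
t = 0.46357 / 0.0268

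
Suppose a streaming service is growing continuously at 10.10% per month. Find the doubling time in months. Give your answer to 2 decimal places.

doubling time = ln(2) / |r| = 0.69315 / 0.101

doubling time ≈ 6.86 months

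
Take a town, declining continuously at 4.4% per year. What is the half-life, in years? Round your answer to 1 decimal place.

half-life = ln(2) / |r| = 0.69315 / 0.044

half-life ≈ 15.8 years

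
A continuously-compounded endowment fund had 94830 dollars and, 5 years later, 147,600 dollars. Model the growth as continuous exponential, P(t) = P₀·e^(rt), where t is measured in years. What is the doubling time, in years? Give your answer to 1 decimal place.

doubling time ≈ 7.8 years

r = ln(147600/94830) / 5 = ln(1.55647) / 5 ≈ 0.088484 per year
doubling time = ln 2 / |r| = 0.69315 / 0.088484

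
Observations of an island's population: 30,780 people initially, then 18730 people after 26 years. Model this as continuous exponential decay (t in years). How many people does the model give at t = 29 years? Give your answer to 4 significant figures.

≈ 17,690 people

r = ln(18730/30780) / 26 ≈ -0.019105 per year
P(29) = 30780 · e^(-0.019105·29) = 30780 · 0.57462 ≈ 17686.66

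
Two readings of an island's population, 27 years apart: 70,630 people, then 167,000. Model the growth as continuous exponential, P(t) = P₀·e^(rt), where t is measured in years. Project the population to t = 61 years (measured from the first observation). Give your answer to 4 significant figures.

r = ln(167000/70630) / 27 ≈ 0.031872 per year
P(61) = 70630 · e^(0.031872·61) = 70630 · 6.9879 ≈ 493555.49

≈ 493,600 people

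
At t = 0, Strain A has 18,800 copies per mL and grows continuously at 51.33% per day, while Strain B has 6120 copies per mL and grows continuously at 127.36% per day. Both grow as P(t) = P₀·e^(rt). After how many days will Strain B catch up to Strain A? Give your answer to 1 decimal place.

t ≈ 1.5 days

18800·e^(0.5133t) = 6120·e^(1.2736t)
18800/6120 = e^((1.2736 − 0.5133)t) → ln(3.0719) = 0.7603·t
t = 1.12229 / 0.7603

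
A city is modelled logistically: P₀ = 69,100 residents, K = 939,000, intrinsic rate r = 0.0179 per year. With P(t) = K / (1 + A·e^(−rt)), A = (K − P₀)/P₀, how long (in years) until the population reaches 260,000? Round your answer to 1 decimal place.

t ≈ 87.9 years

A = (939000 − 69100)/69100 = 12.589
260000 = 939000/(1 + 12.589·e^(−0.0179t)) → 1 + 12.589·e^(−0.0179t) = 3.61154
e^(−0.0179t) = 0.207446 → t = ln(4.82053)/0.0179 = 1.57288/0.0179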